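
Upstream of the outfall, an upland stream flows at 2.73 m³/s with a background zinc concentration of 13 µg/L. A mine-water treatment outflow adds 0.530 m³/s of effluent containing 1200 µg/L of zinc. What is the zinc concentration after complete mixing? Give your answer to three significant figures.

206 µg/L

After mixing, C = (2.730·13.00 + 0.5300·1200) / 3.260 = 671.5/3.260 = 206.0 µg/L.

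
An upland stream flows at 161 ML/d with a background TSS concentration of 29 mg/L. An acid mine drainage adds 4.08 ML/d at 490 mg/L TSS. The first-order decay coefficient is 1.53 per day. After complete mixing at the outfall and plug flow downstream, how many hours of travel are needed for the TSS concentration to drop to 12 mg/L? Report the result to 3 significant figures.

After mixing, C = (161.0·29.00 + 4.080·490.0) / 165.1 = 6668/165.1 = 40.39 mg/L.
40.39·exp(−k·t) = 12 → t = ln(40.39/12)/k = 68540 s = 19.04 h.

19.0 h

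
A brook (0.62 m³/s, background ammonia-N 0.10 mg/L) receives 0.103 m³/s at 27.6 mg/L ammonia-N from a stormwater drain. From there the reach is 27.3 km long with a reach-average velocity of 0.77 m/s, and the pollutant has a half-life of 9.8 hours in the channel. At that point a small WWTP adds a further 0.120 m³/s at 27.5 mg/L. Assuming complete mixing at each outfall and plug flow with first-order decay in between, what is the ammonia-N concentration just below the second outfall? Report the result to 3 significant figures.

5.63 mg/L

Flow-weighted average: C = (0.6200·0.1000 + 0.1030·27.60) / 0.7230 = 2.905/0.7230 = 4.018 mg/L; combined flow 0.7230 m³/s.
Travel time t = 27.3·1000 / 0.77 = 35450 s = 9.848 h.
Half-life 9.8 h → k = ln 2 / 9.8 = 0.07073 h⁻¹ = 1.698 d⁻¹.
First-order decay: C = 4.018·exp(−k·t) = 4.018·0.4983 = 2.002 mg/L.
Second outfall: C = (0.7230·2.002 + 0.1200·27.50)/0.8430 = 5.632 mg/L.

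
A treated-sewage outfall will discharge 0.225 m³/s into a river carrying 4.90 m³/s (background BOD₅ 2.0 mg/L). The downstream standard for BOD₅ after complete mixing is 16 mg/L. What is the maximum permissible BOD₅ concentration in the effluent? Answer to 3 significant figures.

321 mg/L

At the limit, (Qr·Cr + Qe·Cₑ)/(Qr + Qe) = 16:
Cₑ = (5.125·16 − 4.900·2.000) / 0.2250 = 320.9 mg/L.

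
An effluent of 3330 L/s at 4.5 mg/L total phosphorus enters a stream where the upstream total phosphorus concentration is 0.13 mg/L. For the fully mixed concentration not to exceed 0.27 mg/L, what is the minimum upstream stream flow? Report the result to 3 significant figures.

101000 L/s

Set C_mix = 0.27: (Q·0.1300 + 3330·4.500) / (Q + 3330) = 0.27
→ Q = 3330·(4.500 − 0.27)/(0.27 − 0.1300) = 100600 L/s.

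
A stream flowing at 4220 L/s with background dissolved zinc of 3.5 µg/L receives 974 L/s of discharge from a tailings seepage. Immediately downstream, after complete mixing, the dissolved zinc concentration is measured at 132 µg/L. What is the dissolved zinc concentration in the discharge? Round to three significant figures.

Mass balance: 4220·3.500 + 974.0·Cₑ = 5194·132.0
→ Cₑ = (5194·132.0 − 4220·3.500) / 974.0 = 688.7 µg/L.

689 µg/L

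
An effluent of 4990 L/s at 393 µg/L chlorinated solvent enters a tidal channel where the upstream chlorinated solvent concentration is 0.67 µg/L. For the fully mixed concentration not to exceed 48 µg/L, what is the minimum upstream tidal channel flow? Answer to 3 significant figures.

Set C_mix = 48: (Q·0.6700 + 4990·393.0) / (Q + 4990) = 48
→ Q = 4990·(393.0 − 48)/(48 − 0.6700) = 36370 L/s.

36400 L/s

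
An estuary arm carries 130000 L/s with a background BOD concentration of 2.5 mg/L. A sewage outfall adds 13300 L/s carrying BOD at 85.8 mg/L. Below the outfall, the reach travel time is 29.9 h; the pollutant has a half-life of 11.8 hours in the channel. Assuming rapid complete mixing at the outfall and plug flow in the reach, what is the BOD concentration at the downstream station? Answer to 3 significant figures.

After mixing, C = (130000·2.500 + 13300·85.80) / 143300 = 1466000/143300 = 10.23 mg/L.
Half-life 11.8 h → k = ln 2 / 11.8 = 0.05874 h⁻¹ = 1.410 d⁻¹.
Applying C = C₀e^(−kt): 10.23 × 0.1727 = 1.767 mg/L.

1.77 mg/L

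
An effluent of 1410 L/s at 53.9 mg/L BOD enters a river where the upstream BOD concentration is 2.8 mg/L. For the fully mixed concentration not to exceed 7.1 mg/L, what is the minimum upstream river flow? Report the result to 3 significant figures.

Set C_mix = 7.1: (Q·2.800 + 1410·53.90) / (Q + 1410) = 7.1
→ Q = 1410·(53.90 − 7.1)/(7.1 − 2.800) = 15350 L/s.

15300 L/s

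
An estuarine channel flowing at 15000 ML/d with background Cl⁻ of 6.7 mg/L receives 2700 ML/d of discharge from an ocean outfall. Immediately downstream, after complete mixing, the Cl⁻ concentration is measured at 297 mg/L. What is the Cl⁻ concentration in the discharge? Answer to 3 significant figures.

1910 mg/L

Mass balance: 15000·6.700 + 2700·Cₑ = 17700·297.0
→ Cₑ = (17700·297.0 − 15000·6.700) / 2700 = 1910 mg/L.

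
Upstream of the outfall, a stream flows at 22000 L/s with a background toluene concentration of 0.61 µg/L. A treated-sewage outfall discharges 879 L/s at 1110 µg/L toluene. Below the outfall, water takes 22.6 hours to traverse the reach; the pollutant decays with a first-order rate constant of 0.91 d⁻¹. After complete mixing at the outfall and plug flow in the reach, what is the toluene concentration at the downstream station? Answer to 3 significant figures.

18.4 µg/L

Mixed concentration C = ΣQC/ΣQ = (22000·0.6100 + 879.0·1110) / 22880 = 989100/22880 = 43.23 µg/L.
After decay, C = 43.23 × e^(−kt) = 43.23 × 0.4245 = 18.35 µg/L.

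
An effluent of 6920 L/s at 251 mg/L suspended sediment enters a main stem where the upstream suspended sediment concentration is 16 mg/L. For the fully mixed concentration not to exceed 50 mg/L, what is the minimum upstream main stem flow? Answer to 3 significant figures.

40900 L/s

Set C_mix = 50: (Q·16.00 + 6920·251.0) / (Q + 6920) = 50
→ Q = 6920·(251.0 − 50)/(50 − 16.00) = 40910 L/s.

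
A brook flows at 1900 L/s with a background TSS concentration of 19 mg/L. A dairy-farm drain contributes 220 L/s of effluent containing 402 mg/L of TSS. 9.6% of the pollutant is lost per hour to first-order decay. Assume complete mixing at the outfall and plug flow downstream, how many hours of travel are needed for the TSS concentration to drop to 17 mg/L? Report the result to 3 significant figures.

Flow-weighted average: C = (1900·19.00 + 220.0·402.0) / 2120 = 124500/2120 = 58.75 mg/L.
9.6%/h lost → k = −ln(1 − 0.096) = 0.1009 h⁻¹.
58.75·exp(−k·t) = 17 → t = ln(58.75/17)/k = 44230 s = 12.29 h.

12.3 h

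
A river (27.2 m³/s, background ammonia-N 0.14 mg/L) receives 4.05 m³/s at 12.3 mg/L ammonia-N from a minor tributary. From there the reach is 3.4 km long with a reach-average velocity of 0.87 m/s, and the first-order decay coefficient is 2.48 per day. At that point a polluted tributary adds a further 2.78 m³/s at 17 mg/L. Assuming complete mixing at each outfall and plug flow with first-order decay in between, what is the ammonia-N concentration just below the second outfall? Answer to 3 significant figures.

2.80 mg/L

Mixed concentration C = ΣQC/ΣQ = (27.20·0.1400 + 4.050·12.30) / 31.25 = 53.62/31.25 = 1.716 mg/L; combined flow 31.25 m³/s.
Travel time t = 3.4·1000 / 0.87 = 3908 s = 1.086 h.
After decay, C = 1.716 × e^(−kt) = 1.716 × 0.8939 = 1.534 mg/L.
At the second outfall, C = (31.25·1.534 + 2.780·17.00) / (31.25 + 2.780) = 2.797 mg/L.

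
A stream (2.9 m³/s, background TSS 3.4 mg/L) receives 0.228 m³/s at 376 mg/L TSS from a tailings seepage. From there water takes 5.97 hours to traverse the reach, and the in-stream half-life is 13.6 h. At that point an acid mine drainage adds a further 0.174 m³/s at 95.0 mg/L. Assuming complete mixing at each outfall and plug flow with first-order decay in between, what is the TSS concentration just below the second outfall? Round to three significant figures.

Mixed concentration C = ΣQC/ΣQ = (2.900·3.400 + 0.2280·376.0) / 3.128 = 95.59/3.128 = 30.56 mg/L; combined flow 3.128 m³/s.
Half-life 13.6 h → k = ln 2 / 13.6 = 0.05097 h⁻¹ = 1.223 d⁻¹.
Applying C = C₀e^(−kt): 30.56 × 0.7377 = 22.54 mg/L.
At the second outfall, C = (3.128·22.54 + 0.1740·95.00) / (3.128 + 0.1740) = 26.36 mg/L.

26.4 mg/L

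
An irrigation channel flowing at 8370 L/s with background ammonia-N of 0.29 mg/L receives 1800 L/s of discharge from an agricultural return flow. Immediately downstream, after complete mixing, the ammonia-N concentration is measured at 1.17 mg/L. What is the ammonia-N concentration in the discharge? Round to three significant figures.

Mass balance: 8370·0.2900 + 1800·Cₑ = 10170·1.170
→ Cₑ = (10170·1.170 − 8370·0.2900) / 1800 = 5.262 mg/L.

5.26 mg/L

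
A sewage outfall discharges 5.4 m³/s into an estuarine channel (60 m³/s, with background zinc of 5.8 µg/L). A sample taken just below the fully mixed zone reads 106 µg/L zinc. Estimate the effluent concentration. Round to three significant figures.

1220 µg/L

Mass balance: 60.00·5.800 + 5.400·Cₑ = 65.40·106.0
→ Cₑ = (65.40·106.0 − 60.00·5.800) / 5.400 = 1219 µg/L.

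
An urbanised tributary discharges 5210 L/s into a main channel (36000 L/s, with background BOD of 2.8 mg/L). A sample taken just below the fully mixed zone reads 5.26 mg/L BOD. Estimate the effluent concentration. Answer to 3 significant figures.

22.3 mg/L

Mass balance: 36000·2.800 + 5210·Cₑ = 41210·5.260
→ Cₑ = (41210·5.260 − 36000·2.800) / 5210 = 22.26 mg/L.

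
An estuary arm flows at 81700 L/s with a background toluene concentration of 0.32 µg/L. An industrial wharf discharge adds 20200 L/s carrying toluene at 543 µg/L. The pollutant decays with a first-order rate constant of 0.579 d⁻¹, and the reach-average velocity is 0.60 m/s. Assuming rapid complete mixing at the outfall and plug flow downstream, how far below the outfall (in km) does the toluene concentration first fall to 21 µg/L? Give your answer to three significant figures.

147 km

Mass balance: C = (81700·0.3200 + 20200·543.0) / 101900 = 10990000/101900 = 107.9 µg/L.
Set 107.9·exp(−k·t) = 21 → t = ln(107.9/21)/k = 244200 s = 67.84 h.
Distance = v·t = 0.60·244200 = 146500 m = 146.5 km.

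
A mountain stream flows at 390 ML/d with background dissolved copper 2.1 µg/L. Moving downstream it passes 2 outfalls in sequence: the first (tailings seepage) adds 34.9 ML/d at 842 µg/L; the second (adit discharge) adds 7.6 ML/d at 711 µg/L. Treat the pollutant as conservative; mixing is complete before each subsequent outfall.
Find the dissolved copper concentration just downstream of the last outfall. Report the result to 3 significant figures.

Outfall 1: combined Q = 424.9 ML/d; C = (390.0·2.100 + 34.90·842.0)/424.9 = 71.09 µg/L.
Outfall 2: combined Q = 432.5 ML/d; C = (424.9·71.09 + 7.600·711.0)/432.5 = 82.33 µg/L.

82.3 µg/L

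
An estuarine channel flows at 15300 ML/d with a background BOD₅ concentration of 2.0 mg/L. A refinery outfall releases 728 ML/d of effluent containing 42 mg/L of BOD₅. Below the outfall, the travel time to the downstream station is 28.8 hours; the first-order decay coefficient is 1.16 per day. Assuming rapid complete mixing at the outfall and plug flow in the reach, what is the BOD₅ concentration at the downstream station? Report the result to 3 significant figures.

Mixed concentration C = ΣQC/ΣQ = (15300·2.000 + 728.0·42.00) / 16030 = 61180/16030 = 3.817 mg/L.
Applying C = C₀e^(−kt): 3.817 × 0.2486 = 0.9488 mg/L.

0.949 mg/L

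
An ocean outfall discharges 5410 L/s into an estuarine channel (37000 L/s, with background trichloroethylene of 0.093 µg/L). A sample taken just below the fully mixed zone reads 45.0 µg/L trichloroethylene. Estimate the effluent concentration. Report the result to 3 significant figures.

352 µg/L

Mass balance: 37000·0.09300 + 5410·Cₑ = 42410·45.00
→ Cₑ = (42410·45.00 − 37000·0.09300) / 5410 = 352.1 µg/L.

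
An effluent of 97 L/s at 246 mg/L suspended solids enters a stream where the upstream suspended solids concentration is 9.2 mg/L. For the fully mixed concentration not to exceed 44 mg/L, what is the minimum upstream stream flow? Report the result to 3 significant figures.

563 L/s

Set C_mix = 44: (Q·9.200 + 97.00·246.0) / (Q + 97.00) = 44
→ Q = 97.00·(246.0 − 44)/(44 − 9.200) = 563.0 L/s.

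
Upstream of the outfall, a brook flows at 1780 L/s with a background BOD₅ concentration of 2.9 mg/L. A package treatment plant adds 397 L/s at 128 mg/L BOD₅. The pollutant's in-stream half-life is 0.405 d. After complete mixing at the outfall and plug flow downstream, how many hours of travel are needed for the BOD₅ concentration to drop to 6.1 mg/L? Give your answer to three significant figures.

Mass balance: C = (1780·2.900 + 397.0·128.0) / 2177 = 55980/2177 = 25.71 mg/L.
Half-life 0.405 d → k = ln 2 / 0.405 = 1.711 d⁻¹.
25.71·exp(−k·t) = 6.1 → t = ln(25.71/6.1)/k = 72630 s = 20.18 h.

20.2 h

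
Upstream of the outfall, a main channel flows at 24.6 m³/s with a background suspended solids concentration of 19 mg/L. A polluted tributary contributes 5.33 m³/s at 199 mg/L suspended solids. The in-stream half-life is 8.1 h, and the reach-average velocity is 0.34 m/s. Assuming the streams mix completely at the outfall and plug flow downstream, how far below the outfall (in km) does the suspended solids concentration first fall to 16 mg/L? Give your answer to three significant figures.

Mixed concentration C = ΣQC/ΣQ = (24.60·19.00 + 5.330·199.0) / 29.93 = 1528/29.93 = 51.05 mg/L.
Half-life 8.1 h → k = ln 2 / 8.1 = 0.08557 h⁻¹ = 2.054 d⁻¹.
Set 51.05·exp(−k·t) = 16 → t = ln(51.05/16)/k = 48810 s = 13.56 h.
Distance = v·t = 0.34·48810 = 16600 m = 16.60 km.

16.6 km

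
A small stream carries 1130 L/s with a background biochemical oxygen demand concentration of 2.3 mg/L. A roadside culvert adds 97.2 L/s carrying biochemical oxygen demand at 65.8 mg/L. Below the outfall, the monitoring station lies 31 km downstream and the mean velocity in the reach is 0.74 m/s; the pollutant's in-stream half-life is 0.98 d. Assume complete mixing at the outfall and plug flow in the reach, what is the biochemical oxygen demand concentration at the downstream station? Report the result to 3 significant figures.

5.20 mg/L

Conservation of mass: C = (1130·2.300 + 97.20·65.80) / 1227 = 8995/1227 = 7.329 mg/L.
Travel time t = 31·1000 / 0.74 = 41890 s = 11.64 h.
Half-life 0.98 d → k = ln 2 / 0.98 = 0.7073 d⁻¹.
First-order decay: C = 7.329·exp(−k·t) = 7.329·0.7097 = 5.202 mg/L.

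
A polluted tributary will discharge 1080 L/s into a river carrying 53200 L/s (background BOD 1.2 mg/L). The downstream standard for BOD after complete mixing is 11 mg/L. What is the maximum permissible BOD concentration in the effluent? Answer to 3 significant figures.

494 mg/L

At the limit, (Qr·Cr + Qe·Cₑ)/(Qr + Qe) = 11:
Cₑ = (54280·11 − 53200·1.200) / 1080 = 493.7 mg/L.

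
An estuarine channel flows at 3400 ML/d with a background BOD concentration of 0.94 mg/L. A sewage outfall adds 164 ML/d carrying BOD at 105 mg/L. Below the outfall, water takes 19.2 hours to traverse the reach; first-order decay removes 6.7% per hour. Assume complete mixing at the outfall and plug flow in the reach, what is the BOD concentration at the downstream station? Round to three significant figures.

1.51 mg/L

Mixed concentration C = ΣQC/ΣQ = (3400·0.9400 + 164.0·105.0) / 3564 = 20420/3564 = 5.728 mg/L.
6.7%/h lost → k = −ln(1 − 0.067) = 0.06935 h⁻¹.
Applying C = C₀e^(−kt): 5.728 × 0.2641 = 1.513 mg/L.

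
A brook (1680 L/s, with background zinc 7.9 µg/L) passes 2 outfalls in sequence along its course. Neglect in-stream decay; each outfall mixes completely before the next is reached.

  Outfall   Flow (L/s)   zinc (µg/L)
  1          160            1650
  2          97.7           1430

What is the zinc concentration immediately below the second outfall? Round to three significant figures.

215 µg/L

Below outfall 1: Q → 1840 L/s, C = (1680·7.900 + 160.0·1650)/1840 = 150.7 µg/L.
Below outfall 2: Q → 1938 L/s, C = (1840·150.7 + 97.70·1430)/1938 = 215.2 µg/L.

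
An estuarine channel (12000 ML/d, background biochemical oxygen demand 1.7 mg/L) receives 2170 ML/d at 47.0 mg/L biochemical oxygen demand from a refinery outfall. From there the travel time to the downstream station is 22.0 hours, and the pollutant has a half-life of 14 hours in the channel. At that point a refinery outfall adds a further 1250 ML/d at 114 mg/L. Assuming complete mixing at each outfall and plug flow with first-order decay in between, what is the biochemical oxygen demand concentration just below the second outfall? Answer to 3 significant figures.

11.9 mg/L

Conservation of mass: C = (12000·1.700 + 2170·47.00) / 14170 = 122400/14170 = 8.637 mg/L; combined flow 14170 ML/d.
Half-life 14 h → k = ln 2 / 14 = 0.04951 h⁻¹ = 1.188 d⁻¹.
Applying C = C₀e^(−kt): 8.637 × 0.3365 = 2.906 mg/L.
Second outfall: C = (14170·2.906 + 1250·114.0)/15420 = 11.91 mg/L.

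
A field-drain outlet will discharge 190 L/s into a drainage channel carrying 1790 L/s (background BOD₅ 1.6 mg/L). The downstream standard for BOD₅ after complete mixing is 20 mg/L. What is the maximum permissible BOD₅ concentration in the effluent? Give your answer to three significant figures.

At the limit, (Qr·Cr + Qe·Cₑ)/(Qr + Qe) = 20:
Cₑ = (1980·20 − 1790·1.600) / 190.0 = 193.3 mg/L.

193 mg/L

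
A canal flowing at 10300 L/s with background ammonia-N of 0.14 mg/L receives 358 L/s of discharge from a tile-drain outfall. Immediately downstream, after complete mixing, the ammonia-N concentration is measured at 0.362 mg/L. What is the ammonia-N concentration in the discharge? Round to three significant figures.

Mass balance: 10300·0.1400 + 358.0·Cₑ = 10660·0.3620
→ Cₑ = (10660·0.3620 − 10300·0.1400) / 358.0 = 6.749 mg/L.

6.75 mg/L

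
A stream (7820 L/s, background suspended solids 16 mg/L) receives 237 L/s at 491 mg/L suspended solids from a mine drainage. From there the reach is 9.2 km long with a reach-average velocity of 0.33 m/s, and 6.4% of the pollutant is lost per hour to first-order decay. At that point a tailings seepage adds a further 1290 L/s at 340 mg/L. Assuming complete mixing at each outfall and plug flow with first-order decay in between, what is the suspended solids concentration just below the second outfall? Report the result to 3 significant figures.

62.4 mg/L

Conservation of mass: C = (7820·16.00 + 237.0·491.0) / 8057 = 241500/8057 = 29.97 mg/L; combined flow 8057 L/s.
Travel time t = 9.2·1000 / 0.33 = 27880 s = 7.744 h.
6.4%/h lost → k = −ln(1 − 0.064) = 0.06614 h⁻¹.
First-order decay: C = 29.97·exp(−k·t) = 29.97·0.5992 = 17.96 mg/L.
At the second outfall, C = (8057·17.96 + 1290·340.0) / (8057 + 1290) = 62.40 mg/L.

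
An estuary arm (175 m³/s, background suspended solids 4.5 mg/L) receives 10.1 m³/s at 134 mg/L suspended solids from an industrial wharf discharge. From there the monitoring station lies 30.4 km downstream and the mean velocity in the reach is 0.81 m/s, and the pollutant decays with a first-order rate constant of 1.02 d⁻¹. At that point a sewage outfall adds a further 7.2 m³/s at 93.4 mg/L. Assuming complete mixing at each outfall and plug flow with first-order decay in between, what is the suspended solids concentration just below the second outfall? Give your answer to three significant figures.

Mass balance: C = (175.0·4.500 + 10.10·134.0) / 185.1 = 2141/185.1 = 11.57 mg/L; combined flow 185.1 m³/s.
Travel time t = 30.4·1000 / 0.81 = 37530 s = 10.43 h.
First-order decay: C = 11.57·exp(−k·t) = 11.57·0.6421 = 7.426 mg/L.
Second outfall: C = (185.1·7.426 + 7.200·93.40)/192.3 = 10.65 mg/L.

10.6 mg/L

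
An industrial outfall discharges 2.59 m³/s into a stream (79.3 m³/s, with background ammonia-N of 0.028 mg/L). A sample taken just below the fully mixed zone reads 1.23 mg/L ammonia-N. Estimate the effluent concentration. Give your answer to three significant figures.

38.0 mg/L

Mass balance: 79.30·0.02800 + 2.590·Cₑ = 81.89·1.230
→ Cₑ = (81.89·1.230 − 79.30·0.02800) / 2.590 = 38.03 mg/L.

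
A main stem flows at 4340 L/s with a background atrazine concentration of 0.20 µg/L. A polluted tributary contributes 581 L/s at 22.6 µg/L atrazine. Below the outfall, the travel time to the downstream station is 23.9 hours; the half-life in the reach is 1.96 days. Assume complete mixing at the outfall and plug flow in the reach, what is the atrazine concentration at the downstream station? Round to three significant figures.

2.00 µg/L

Mixed concentration C = ΣQC/ΣQ = (4340·0.2000 + 581.0·22.60) / 4921 = 14000/4921 = 2.845 µg/L.
Half-life 1.96 d → k = ln 2 / 1.96 = 0.3536 d⁻¹.
First-order decay: C = 2.845·exp(−k·t) = 2.845·0.7032 = 2.000 µg/L.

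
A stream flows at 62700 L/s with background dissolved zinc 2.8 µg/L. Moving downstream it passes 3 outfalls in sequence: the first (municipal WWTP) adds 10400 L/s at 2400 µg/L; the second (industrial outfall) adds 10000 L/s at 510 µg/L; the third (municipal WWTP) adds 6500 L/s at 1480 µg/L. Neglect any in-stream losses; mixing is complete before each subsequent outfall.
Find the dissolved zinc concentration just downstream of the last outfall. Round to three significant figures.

445 µg/L

Outfall 1: combined Q = 73100 L/s; C = (62700·2.800 + 10400·2400)/73100 = 343.9 µg/L.
Outfall 2: combined Q = 83100 L/s; C = (73100·343.9 + 10000·510.0)/83100 = 363.8 µg/L.
Outfall 3: combined Q = 89600 L/s; C = (83100·363.8 + 6500·1480)/89600 = 444.8 µg/L.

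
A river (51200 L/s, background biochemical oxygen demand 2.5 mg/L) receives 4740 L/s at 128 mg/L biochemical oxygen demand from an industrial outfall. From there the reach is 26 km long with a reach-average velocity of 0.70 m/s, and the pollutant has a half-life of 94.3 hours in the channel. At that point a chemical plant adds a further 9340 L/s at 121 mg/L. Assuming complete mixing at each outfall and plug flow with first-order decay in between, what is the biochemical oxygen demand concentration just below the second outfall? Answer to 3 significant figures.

27.7 mg/L

After mixing, C = (51200·2.500 + 4740·128.0) / 55940 = 734700/55940 = 13.13 mg/L; combined flow 55940 L/s.
Travel time t = 26·1000 / 0.70 = 37140 s = 10.32 h.
Half-life 94.3 h → k = ln 2 / 94.3 = 0.007350 h⁻¹ = 0.1764 d⁻¹.
Decay over the reach: 13.13·exp(−kt) = 13.13·0.9270 = 12.17 mg/L.
Second outfall: C = (55940·12.17 + 9340·121.0)/65280 = 27.75 mg/L.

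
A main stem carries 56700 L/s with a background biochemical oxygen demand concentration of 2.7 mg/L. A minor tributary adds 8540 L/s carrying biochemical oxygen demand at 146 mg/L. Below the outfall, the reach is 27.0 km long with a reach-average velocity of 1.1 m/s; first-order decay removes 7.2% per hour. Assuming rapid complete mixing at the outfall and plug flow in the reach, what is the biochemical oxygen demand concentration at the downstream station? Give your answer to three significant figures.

Conservation of mass: C = (56700·2.700 + 8540·146.0) / 65240 = 1400000/65240 = 21.46 mg/L.
Travel time t = 27.0·1000 / 1.1 = 24550 s = 6.818 h.
7.2%/h lost → k = −ln(1 − 0.072) = 0.07472 h⁻¹.
Decay over the reach: 21.46·exp(−kt) = 21.46·0.6008 = 12.89 mg/L.

12.9 mg/L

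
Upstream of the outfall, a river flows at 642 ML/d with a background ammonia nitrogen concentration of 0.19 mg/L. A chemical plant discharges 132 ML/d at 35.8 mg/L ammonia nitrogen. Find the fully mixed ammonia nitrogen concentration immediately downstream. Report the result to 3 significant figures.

6.26 mg/L

After mixing, C = (642.0·0.1900 + 132.0·35.80) / 774.0 = 4848/774.0 = 6.263 mg/L.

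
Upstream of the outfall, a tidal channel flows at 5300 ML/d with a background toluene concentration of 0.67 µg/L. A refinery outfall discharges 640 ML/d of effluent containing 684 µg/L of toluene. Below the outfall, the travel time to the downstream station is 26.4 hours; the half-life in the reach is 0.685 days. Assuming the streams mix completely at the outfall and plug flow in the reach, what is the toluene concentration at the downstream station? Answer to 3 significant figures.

24.4 µg/L

Conservation of mass: C = (5300·0.6700 + 640.0·684.0) / 5940 = 441300/5940 = 74.29 µg/L.
Half-life 0.685 d → k = ln 2 / 0.685 = 1.012 d⁻¹.
After decay, C = 74.29 × e^(−kt) = 74.29 × 0.3285 = 24.41 µg/L.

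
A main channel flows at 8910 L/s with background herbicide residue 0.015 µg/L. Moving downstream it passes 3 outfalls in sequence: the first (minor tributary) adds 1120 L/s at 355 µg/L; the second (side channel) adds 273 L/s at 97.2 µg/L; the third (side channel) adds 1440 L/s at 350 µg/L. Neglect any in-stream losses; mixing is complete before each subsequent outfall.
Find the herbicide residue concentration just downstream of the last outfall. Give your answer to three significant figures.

79.0 µg/L

Below outfall 1: Q → 10030 L/s, C = (8910·0.01500 + 1120·355.0)/10030 = 39.65 µg/L.
Below outfall 2: Q → 10300 L/s, C = (10030·39.65 + 273.0·97.20)/10300 = 41.18 µg/L.
Below outfall 3: Q → 11740 L/s, C = (10300·41.18 + 1440·350.0)/11740 = 79.05 µg/L.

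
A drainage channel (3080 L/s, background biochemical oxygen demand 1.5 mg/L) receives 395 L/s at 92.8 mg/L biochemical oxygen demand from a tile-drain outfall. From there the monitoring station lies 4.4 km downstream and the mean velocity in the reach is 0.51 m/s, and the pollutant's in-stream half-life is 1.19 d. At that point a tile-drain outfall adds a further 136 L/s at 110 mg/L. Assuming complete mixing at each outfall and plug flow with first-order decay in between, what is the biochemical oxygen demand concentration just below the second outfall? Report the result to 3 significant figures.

After mixing, C = (3080·1.500 + 395.0·92.80) / 3475 = 41280/3475 = 11.88 mg/L; combined flow 3475 L/s.
Travel time t = 4.4·1000 / 0.51 = 8627 s = 2.397 h.
Half-life 1.19 d → k = ln 2 / 1.19 = 0.5825 d⁻¹.
Applying C = C₀e^(−kt): 11.88 × 0.9435 = 11.21 mg/L.
Second outfall: C = (3475·11.21 + 136.0·110.0)/3611 = 14.93 mg/L.

14.9 mg/L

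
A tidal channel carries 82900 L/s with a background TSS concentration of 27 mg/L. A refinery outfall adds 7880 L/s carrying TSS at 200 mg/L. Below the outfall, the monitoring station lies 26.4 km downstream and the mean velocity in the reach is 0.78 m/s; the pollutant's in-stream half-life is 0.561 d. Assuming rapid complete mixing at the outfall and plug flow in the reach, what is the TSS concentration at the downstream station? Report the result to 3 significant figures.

Mixed concentration C = ΣQC/ΣQ = (82900·27.00 + 7880·200.0) / 90780 = 3814000/90780 = 42.02 mg/L.
Travel time t = 26.4·1000 / 0.78 = 33850 s = 9.402 h.
Half-life 0.561 d → k = ln 2 / 0.561 = 1.236 d⁻¹.
After decay, C = 42.02 × e^(−kt) = 42.02 × 0.6163 = 25.90 mg/L.

25.9 mg/L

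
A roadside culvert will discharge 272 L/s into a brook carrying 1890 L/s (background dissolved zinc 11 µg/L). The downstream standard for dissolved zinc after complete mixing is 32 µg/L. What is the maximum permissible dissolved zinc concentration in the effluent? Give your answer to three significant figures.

178 µg/L

At the limit, (Qr·Cr + Qe·Cₑ)/(Qr + Qe) = 32:
Cₑ = (2162·32 − 1890·11.00) / 272.0 = 177.9 µg/L.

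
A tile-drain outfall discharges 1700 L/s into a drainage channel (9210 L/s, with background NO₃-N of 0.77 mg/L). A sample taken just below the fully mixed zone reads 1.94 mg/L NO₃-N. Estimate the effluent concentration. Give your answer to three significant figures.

8.28 mg/L

Mass balance: 9210·0.7700 + 1700·Cₑ = 10910·1.940
→ Cₑ = (10910·1.940 − 9210·0.7700) / 1700 = 8.279 mg/L.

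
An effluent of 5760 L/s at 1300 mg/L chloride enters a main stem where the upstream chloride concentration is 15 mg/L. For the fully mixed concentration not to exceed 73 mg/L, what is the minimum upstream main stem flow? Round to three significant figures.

Set C_mix = 73: (Q·15.00 + 5760·1300) / (Q + 5760) = 73
→ Q = 5760·(1300 − 73)/(73 − 15.00) = 121900 L/s.

122000 L/s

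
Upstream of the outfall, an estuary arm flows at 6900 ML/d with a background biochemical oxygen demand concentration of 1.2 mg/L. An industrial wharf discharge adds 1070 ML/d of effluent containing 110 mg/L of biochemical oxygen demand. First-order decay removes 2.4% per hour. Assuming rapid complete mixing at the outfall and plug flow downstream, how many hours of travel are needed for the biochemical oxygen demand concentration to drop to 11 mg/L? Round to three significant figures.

14.9 h

Conservation of mass: C = (6900·1.200 + 1070·110.0) / 7970 = 126000/7970 = 15.81 mg/L.
2.4%/h lost → k = −ln(1 − 0.024) = 0.02429 h⁻¹.
15.81·exp(−k·t) = 11 → t = ln(15.81/11)/k = 53730 s = 14.92 h.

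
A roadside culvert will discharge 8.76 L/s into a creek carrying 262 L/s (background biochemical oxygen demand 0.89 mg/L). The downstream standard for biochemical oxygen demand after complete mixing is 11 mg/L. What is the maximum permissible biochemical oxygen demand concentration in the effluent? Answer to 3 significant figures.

At the limit, (Qr·Cr + Qe·Cₑ)/(Qr + Qe) = 11:
Cₑ = (270.8·11 − 262.0·0.8900) / 8.760 = 313.4 mg/L.

313 mg/L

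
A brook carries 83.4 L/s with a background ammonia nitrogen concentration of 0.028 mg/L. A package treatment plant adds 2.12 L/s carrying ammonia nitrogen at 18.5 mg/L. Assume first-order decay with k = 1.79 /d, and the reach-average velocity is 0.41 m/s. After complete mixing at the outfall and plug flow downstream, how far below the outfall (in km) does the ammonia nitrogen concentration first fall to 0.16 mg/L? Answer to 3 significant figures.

Mixed concentration C = ΣQC/ΣQ = (83.40·0.02800 + 2.120·18.50) / 85.52 = 41.56/85.52 = 0.4859 mg/L.
Set 0.4859·exp(−k·t) = 0.16 → t = ln(0.4859/0.16)/k = 53620 s = 14.89 h.
Distance = v·t = 0.41·53620 = 21980 m = 21.98 km.

22.0 km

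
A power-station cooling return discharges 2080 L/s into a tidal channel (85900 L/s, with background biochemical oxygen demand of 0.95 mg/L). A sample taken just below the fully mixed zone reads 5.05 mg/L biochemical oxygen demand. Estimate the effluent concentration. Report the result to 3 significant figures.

Mass balance: 85900·0.9500 + 2080·Cₑ = 87980·5.050
→ Cₑ = (87980·5.050 − 85900·0.9500) / 2080 = 174.4 mg/L.

174 mg/L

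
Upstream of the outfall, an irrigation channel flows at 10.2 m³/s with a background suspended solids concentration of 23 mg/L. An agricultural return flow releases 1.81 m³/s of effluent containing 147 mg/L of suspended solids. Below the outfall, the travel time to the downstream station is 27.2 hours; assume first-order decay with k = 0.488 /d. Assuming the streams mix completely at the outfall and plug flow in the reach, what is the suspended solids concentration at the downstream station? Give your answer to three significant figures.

After mixing, C = (10.20·23.00 + 1.810·147.0) / 12.01 = 500.7/12.01 = 41.69 mg/L.
First-order decay: C = 41.69·exp(−k·t) = 41.69·0.5752 = 23.98 mg/L.

24.0 mg/L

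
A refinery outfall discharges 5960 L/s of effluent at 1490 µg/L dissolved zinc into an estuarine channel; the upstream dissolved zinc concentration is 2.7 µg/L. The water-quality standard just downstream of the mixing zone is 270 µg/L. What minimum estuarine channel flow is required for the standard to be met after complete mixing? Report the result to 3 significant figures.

Set C_mix = 270: (Q·2.700 + 5960·1490) / (Q + 5960) = 270
→ Q = 5960·(1490 − 270)/(270 − 2.700) = 27200 L/s.

27200 L/s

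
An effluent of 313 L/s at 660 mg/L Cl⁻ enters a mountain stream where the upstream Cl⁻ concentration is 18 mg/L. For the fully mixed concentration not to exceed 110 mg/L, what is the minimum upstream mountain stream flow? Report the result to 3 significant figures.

Set C_mix = 110: (Q·18.00 + 313.0·660.0) / (Q + 313.0) = 110
→ Q = 313.0·(660.0 − 110)/(110 − 18.00) = 1871 L/s.

1870 L/s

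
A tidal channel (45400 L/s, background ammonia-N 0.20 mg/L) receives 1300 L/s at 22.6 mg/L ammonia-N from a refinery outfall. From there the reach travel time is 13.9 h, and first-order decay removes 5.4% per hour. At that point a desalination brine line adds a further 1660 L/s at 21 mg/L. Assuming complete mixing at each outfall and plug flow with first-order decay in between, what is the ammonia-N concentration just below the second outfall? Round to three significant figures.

1.09 mg/L

Conservation of mass: C = (45400·0.2000 + 1300·22.60) / 46700 = 38460/46700 = 0.8236 mg/L; combined flow 46700 L/s.
5.4%/h lost → k = −ln(1 − 0.054) = 0.05551 h⁻¹.
First-order decay: C = 0.8236·exp(−k·t) = 0.8236·0.4623 = 0.3807 mg/L.
At the second outfall, C = (46700·0.3807 + 1660·21.00) / (46700 + 1660) = 1.088 mg/L.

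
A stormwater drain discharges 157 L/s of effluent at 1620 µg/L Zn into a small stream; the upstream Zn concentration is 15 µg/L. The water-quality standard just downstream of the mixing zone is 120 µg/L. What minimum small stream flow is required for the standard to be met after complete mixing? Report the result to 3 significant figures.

Set C_mix = 120: (Q·15.00 + 157.0·1620) / (Q + 157.0) = 120
→ Q = 157.0·(1620 − 120)/(120 − 15.00) = 2243 L/s.

2240 L/s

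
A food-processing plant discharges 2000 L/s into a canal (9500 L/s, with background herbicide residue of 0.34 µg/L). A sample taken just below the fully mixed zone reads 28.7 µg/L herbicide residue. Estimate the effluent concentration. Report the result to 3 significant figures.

163 µg/L

Mass balance: 9500·0.3400 + 2000·Cₑ = 11500·28.70
→ Cₑ = (11500·28.70 − 9500·0.3400) / 2000 = 163.4 µg/L.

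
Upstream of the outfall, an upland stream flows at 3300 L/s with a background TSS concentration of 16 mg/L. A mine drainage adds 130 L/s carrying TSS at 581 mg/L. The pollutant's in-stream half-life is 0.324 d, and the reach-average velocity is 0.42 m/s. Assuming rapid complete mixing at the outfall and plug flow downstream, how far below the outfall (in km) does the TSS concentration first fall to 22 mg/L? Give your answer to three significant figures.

After mixing, C = (3300·16.00 + 130.0·581.0) / 3430 = 128300/3430 = 37.41 mg/L.
Half-life 0.324 d → k = ln 2 / 0.324 = 2.139 d⁻¹.
Set 37.41·exp(−k·t) = 22 → t = ln(37.41/22)/k = 21450 s = 5.957 h.
Distance = v·t = 0.42·21450 = 9007 m = 9.007 km.

9.01 km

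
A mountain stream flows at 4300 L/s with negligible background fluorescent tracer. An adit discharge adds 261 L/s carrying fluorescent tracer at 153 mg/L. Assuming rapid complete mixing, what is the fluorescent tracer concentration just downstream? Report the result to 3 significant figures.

Mixed concentration C = ΣQC/ΣQ = (4300·0 + 261.0·153.0) / 4561 = 39930/4561 = 8.755 mg/L.

8.76 mg/L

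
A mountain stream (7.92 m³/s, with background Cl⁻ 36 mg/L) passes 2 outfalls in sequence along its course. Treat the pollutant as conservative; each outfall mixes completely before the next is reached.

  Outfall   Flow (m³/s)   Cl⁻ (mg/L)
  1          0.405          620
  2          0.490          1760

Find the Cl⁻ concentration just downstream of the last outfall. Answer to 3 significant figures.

Outfall 1: combined Q = 8.325 m³/s; C = (7.920·36.00 + 0.4050·620.0)/8.325 = 64.41 mg/L.
Outfall 2: combined Q = 8.815 m³/s; C = (8.325·64.41 + 0.4900·1760)/8.815 = 158.7 mg/L.

159 mg/L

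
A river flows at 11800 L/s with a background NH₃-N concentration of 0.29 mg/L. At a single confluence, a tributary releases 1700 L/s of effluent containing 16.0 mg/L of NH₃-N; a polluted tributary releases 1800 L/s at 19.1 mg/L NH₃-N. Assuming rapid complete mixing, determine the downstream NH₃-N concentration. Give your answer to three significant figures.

After mixing, C = (11800·0.2900 + 1700·16.00 + 1800·19.10) / 15300 = 65000/15300 = 4.248 mg/L.

4.25 mg/L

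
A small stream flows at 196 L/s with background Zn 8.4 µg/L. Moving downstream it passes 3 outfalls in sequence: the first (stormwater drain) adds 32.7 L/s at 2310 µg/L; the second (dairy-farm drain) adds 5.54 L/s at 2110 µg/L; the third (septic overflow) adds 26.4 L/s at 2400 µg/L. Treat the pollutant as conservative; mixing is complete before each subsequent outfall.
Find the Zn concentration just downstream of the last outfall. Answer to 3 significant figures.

584 µg/L

Outfall 1: combined Q = 228.7 L/s; C = (196.0·8.400 + 32.70·2310)/228.7 = 337.5 µg/L.
Outfall 2: combined Q = 234.2 L/s; C = (228.7·337.5 + 5.540·2110)/234.2 = 379.4 µg/L.
Outfall 3: combined Q = 260.6 L/s; C = (234.2·379.4 + 26.40·2400)/260.6 = 584.1 µg/L.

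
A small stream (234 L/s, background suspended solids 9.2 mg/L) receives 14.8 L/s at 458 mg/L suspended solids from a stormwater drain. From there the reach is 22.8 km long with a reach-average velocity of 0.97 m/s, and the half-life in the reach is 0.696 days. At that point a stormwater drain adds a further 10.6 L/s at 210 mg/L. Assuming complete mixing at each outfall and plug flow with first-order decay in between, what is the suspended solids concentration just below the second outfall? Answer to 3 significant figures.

Mass balance: C = (234.0·9.200 + 14.80·458.0) / 248.8 = 8931/248.8 = 35.90 mg/L; combined flow 248.8 L/s.
Travel time t = 22.8·1000 / 0.97 = 23510 s = 6.529 h.
Half-life 0.696 d → k = ln 2 / 0.696 = 0.9959 d⁻¹.
Applying C = C₀e^(−kt): 35.90 × 0.7627 = 27.38 mg/L.
Second outfall: C = (248.8·27.38 + 10.60·210.0)/259.4 = 34.84 mg/L.

34.8 mg/L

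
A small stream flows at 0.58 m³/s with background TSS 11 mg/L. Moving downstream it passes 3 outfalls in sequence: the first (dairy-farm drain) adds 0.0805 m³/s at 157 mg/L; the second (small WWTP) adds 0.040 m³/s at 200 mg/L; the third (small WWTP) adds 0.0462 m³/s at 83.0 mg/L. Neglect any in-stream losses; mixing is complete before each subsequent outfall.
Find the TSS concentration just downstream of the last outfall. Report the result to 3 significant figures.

Outfall 1: combined Q = 0.6605 m³/s; C = (0.5800·11.00 + 0.08050·157.0)/0.6605 = 28.79 mg/L.
Outfall 2: combined Q = 0.7005 m³/s; C = (0.6605·28.79 + 0.04000·200.0)/0.7005 = 38.57 mg/L.
Outfall 3: combined Q = 0.7467 m³/s; C = (0.7005·38.57 + 0.04620·83.00)/0.7467 = 41.32 mg/L.

41.3 mg/L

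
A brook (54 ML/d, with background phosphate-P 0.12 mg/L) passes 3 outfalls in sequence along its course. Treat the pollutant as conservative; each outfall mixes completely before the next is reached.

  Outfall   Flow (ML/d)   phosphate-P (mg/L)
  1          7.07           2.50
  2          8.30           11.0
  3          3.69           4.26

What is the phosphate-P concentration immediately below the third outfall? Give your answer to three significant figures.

1.80 mg/L

Outfall 1: combined Q = 61.07 ML/d; C = (54.00·0.1200 + 7.070·2.500)/61.07 = 0.3955 mg/L.
Outfall 2: combined Q = 69.37 ML/d; C = (61.07·0.3955 + 8.300·11.00)/69.37 = 1.664 mg/L.
Outfall 3: combined Q = 73.06 ML/d; C = (69.37·1.664 + 3.690·4.260)/73.06 = 1.795 mg/L.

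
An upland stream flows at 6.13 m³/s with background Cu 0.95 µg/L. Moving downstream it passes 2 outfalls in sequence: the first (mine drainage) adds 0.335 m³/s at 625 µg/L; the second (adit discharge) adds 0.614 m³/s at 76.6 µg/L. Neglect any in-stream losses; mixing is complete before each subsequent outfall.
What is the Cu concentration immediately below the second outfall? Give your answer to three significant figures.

Outfall 1: combined Q = 6.465 m³/s; C = (6.130·0.9500 + 0.3350·625.0)/6.465 = 33.29 µg/L.
Outfall 2: combined Q = 7.079 m³/s; C = (6.465·33.29 + 0.6140·76.60)/7.079 = 37.04 µg/L.

37.0 µg/L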